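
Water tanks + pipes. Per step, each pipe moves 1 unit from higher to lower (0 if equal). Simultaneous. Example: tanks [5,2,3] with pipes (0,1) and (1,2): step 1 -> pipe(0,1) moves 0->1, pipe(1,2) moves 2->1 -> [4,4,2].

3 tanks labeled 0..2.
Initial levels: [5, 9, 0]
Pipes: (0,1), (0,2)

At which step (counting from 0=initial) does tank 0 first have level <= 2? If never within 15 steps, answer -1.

Step 1: flows [1->0,0->2] -> levels [5 8 1]
Step 2: flows [1->0,0->2] -> levels [5 7 2]
Step 3: flows [1->0,0->2] -> levels [5 6 3]
Step 4: flows [1->0,0->2] -> levels [5 5 4]
Step 5: flows [0=1,0->2] -> levels [4 5 5]
Step 6: flows [1->0,2->0] -> levels [6 4 4]
Step 7: flows [0->1,0->2] -> levels [4 5 5]
  -> period-2 cycle (repeats step 5); tank 0 never drops to <=2
Tank 0 never reaches <=2 within 15 steps

Answer: -1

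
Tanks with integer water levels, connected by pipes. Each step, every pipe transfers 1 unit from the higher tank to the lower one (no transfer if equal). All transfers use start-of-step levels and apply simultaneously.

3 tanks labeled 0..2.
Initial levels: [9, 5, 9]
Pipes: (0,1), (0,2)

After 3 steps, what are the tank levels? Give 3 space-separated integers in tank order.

Answer: 7 8 8

Derivation:
Step 1: flows [0->1,0=2] -> levels [8 6 9]
Step 2: flows [0->1,2->0] -> levels [8 7 8]
Step 3: flows [0->1,0=2] -> levels [7 8 8]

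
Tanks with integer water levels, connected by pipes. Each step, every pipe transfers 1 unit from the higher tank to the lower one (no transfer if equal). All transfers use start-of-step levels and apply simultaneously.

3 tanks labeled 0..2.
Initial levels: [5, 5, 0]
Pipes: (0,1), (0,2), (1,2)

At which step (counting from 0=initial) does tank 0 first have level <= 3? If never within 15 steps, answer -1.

Answer: 2

Derivation:
Step 1: flows [0=1,0->2,1->2] -> levels [4 4 2]
Step 2: flows [0=1,0->2,1->2] -> levels [3 3 4]
Tank 0 first reaches <=3 at step 2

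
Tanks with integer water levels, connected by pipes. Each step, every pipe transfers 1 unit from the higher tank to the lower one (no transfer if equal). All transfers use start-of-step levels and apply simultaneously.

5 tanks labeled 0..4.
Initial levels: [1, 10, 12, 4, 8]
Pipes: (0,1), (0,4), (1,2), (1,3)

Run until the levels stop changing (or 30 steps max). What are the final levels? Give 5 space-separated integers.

Answer: 5 9 7 7 7

Derivation:
Step 1: flows [1->0,4->0,2->1,1->3] -> levels [3 9 11 5 7]
Step 2: flows [1->0,4->0,2->1,1->3] -> levels [5 8 10 6 6]
Step 3: flows [1->0,4->0,2->1,1->3] -> levels [7 7 9 7 5]
Step 4: flows [0=1,0->4,2->1,1=3] -> levels [6 8 8 7 6]
Step 5: flows [1->0,0=4,1=2,1->3] -> levels [7 6 8 8 6]
Step 6: flows [0->1,0->4,2->1,3->1] -> levels [5 9 7 7 7]
Step 7: flows [1->0,4->0,1->2,1->3] -> levels [7 6 8 8 6]
  -> period-2 cycle: step 7 state = step 5 state; never stabilizes
  -> state at step 30: (30-5) mod 2 = 1, same as step 6 -> [5 9 7 7 7]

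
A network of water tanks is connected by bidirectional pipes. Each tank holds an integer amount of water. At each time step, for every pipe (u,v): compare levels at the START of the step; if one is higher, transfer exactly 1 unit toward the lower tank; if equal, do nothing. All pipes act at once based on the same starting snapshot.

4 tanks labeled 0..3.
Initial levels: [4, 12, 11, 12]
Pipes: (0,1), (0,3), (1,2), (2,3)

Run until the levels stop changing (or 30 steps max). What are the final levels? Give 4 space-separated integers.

Step 1: flows [1->0,3->0,1->2,3->2] -> levels [6 10 13 10]
Step 2: flows [1->0,3->0,2->1,2->3] -> levels [8 10 11 10]
Step 3: flows [1->0,3->0,2->1,2->3] -> levels [10 10 9 10]
Step 4: flows [0=1,0=3,1->2,3->2] -> levels [10 9 11 9]
Step 5: flows [0->1,0->3,2->1,2->3] -> levels [8 11 9 11]
Step 6: flows [1->0,3->0,1->2,3->2] -> levels [10 9 11 9]
  -> period-2 cycle: step 6 state = step 4 state; never stabilizes
  -> state at step 30: (30-4) mod 2 = 0, same as step 4 -> [10 9 11 9]

Answer: 10 9 11 9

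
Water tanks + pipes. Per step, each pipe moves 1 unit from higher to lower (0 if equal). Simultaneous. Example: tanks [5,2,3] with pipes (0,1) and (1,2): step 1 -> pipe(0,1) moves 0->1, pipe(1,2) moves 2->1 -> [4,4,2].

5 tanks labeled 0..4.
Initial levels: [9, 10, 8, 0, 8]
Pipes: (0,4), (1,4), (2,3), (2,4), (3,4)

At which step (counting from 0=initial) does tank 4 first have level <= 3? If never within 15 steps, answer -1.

Step 1: flows [0->4,1->4,2->3,2=4,4->3] -> levels [8 9 7 2 9]
Step 2: flows [4->0,1=4,2->3,4->2,4->3] -> levels [9 9 7 4 6]
Step 3: flows [0->4,1->4,2->3,2->4,4->3] -> levels [8 8 5 6 8]
Step 4: flows [0=4,1=4,3->2,4->2,4->3] -> levels [8 8 7 6 6]
Step 5: flows [0->4,1->4,2->3,2->4,3=4] -> levels [7 7 5 7 9]
Step 6: flows [4->0,4->1,3->2,4->2,4->3] -> levels [8 8 7 7 5]
Step 7: flows [0->4,1->4,2=3,2->4,3->4] -> levels [7 7 6 6 9]
Step 8: flows [4->0,4->1,2=3,4->2,4->3] -> levels [8 8 7 7 5]
  -> period-2 cycle (repeats step 6); tank 4 never drops to <=3
Tank 4 never reaches <=3 within 15 steps

Answer: -1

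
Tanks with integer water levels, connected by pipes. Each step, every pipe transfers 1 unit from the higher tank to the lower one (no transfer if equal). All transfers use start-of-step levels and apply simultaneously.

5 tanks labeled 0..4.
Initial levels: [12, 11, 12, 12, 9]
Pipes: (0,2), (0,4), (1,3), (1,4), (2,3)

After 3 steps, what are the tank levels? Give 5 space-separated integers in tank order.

Step 1: flows [0=2,0->4,3->1,1->4,2=3] -> levels [11 11 12 11 11]
Step 2: flows [2->0,0=4,1=3,1=4,2->3] -> levels [12 11 10 12 11]
Step 3: flows [0->2,0->4,3->1,1=4,3->2] -> levels [10 12 12 10 12]

Answer: 10 12 12 10 12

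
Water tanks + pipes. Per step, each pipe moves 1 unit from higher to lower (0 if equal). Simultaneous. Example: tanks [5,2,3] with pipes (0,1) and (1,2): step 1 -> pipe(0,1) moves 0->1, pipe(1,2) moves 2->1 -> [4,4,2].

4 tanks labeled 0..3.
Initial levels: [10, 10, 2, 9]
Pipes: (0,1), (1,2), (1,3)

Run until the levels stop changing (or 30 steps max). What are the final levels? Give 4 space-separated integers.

Step 1: flows [0=1,1->2,1->3] -> levels [10 8 3 10]
Step 2: flows [0->1,1->2,3->1] -> levels [9 9 4 9]
Step 3: flows [0=1,1->2,1=3] -> levels [9 8 5 9]
Step 4: flows [0->1,1->2,3->1] -> levels [8 9 6 8]
Step 5: flows [1->0,1->2,1->3] -> levels [9 6 7 9]
Step 6: flows [0->1,2->1,3->1] -> levels [8 9 6 8]
  -> period-2 cycle: step 6 state = step 4 state; never stabilizes
  -> state at step 30: (30-4) mod 2 = 0, same as step 4 -> [8 9 6 8]

Answer: 8 9 6 8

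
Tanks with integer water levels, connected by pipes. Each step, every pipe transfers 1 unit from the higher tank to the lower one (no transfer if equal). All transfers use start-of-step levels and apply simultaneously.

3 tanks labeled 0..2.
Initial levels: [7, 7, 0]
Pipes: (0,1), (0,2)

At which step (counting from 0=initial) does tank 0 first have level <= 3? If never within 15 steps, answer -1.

Step 1: flows [0=1,0->2] -> levels [6 7 1]
Step 2: flows [1->0,0->2] -> levels [6 6 2]
Step 3: flows [0=1,0->2] -> levels [5 6 3]
Step 4: flows [1->0,0->2] -> levels [5 5 4]
Step 5: flows [0=1,0->2] -> levels [4 5 5]
Step 6: flows [1->0,2->0] -> levels [6 4 4]
Step 7: flows [0->1,0->2] -> levels [4 5 5]
  -> period-2 cycle (repeats step 5); tank 0 never drops to <=3
Tank 0 never reaches <=3 within 15 steps

Answer: -1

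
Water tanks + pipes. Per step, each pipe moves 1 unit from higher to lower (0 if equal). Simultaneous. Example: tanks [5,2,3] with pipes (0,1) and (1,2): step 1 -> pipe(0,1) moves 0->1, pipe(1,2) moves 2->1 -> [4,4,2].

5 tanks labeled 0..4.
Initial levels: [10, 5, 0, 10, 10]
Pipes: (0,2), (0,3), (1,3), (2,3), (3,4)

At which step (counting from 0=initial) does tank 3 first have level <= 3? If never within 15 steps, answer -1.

Answer: -1

Derivation:
Step 1: flows [0->2,0=3,3->1,3->2,3=4] -> levels [9 6 2 8 10]
Step 2: flows [0->2,0->3,3->1,3->2,4->3] -> levels [7 7 4 8 9]
Step 3: flows [0->2,3->0,3->1,3->2,4->3] -> levels [7 8 6 6 8]
Step 4: flows [0->2,0->3,1->3,2=3,4->3] -> levels [5 7 7 9 7]
Step 5: flows [2->0,3->0,3->1,3->2,3->4] -> levels [7 8 7 5 8]
Step 6: flows [0=2,0->3,1->3,2->3,4->3] -> levels [6 7 6 9 7]
Step 7: flows [0=2,3->0,3->1,3->2,3->4] -> levels [7 8 7 5 8]
  -> period-2 cycle (repeats step 5); tank 3 never drops to <=3
Tank 3 never reaches <=3 within 15 steps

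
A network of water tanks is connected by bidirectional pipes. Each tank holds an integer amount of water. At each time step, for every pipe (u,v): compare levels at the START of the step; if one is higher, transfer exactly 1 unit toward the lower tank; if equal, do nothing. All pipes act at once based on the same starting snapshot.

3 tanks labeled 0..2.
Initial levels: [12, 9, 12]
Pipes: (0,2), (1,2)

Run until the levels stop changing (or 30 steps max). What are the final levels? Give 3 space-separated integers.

Answer: 11 11 11

Derivation:
Step 1: flows [0=2,2->1] -> levels [12 10 11]
Step 2: flows [0->2,2->1] -> levels [11 11 11]
Step 3: flows [0=2,1=2] -> levels [11 11 11]
  -> stable (no change)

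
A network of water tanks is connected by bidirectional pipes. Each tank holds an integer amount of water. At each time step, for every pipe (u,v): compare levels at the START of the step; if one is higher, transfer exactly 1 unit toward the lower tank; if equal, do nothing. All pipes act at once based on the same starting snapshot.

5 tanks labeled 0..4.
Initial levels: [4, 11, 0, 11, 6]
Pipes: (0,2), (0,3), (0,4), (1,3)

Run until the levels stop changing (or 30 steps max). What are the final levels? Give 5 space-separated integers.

Step 1: flows [0->2,3->0,4->0,1=3] -> levels [5 11 1 10 5]
Step 2: flows [0->2,3->0,0=4,1->3] -> levels [5 10 2 10 5]
Step 3: flows [0->2,3->0,0=4,1=3] -> levels [5 10 3 9 5]
Step 4: flows [0->2,3->0,0=4,1->3] -> levels [5 9 4 9 5]
Step 5: flows [0->2,3->0,0=4,1=3] -> levels [5 9 5 8 5]
Step 6: flows [0=2,3->0,0=4,1->3] -> levels [6 8 5 8 5]
Step 7: flows [0->2,3->0,0->4,1=3] -> levels [5 8 6 7 6]
Step 8: flows [2->0,3->0,4->0,1->3] -> levels [8 7 5 7 5]
Step 9: flows [0->2,0->3,0->4,1=3] -> levels [5 7 6 8 6]
Step 10: flows [2->0,3->0,4->0,3->1] -> levels [8 8 5 6 5]
Step 11: flows [0->2,0->3,0->4,1->3] -> levels [5 7 6 8 6]
  -> period-2 cycle: step 11 state = step 9 state; never stabilizes
  -> state at step 30: (30-9) mod 2 = 1, same as step 10 -> [8 8 5 6 5]

Answer: 8 8 5 6 5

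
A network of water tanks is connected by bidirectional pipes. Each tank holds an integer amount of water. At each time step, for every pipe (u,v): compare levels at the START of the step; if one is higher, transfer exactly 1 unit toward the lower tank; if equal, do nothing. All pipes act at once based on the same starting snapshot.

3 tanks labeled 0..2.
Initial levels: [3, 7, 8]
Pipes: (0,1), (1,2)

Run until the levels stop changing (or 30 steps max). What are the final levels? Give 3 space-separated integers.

Step 1: flows [1->0,2->1] -> levels [4 7 7]
Step 2: flows [1->0,1=2] -> levels [5 6 7]
Step 3: flows [1->0,2->1] -> levels [6 6 6]
Step 4: flows [0=1,1=2] -> levels [6 6 6]
  -> stable (no change)

Answer: 6 6 6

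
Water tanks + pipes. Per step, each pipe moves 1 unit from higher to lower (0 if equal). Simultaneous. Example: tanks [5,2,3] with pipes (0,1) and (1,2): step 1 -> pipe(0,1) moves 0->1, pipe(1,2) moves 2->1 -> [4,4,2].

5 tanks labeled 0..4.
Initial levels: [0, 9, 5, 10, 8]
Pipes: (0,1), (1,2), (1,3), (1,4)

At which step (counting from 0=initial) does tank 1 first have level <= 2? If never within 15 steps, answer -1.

Step 1: flows [1->0,1->2,3->1,1->4] -> levels [1 7 6 9 9]
Step 2: flows [1->0,1->2,3->1,4->1] -> levels [2 7 7 8 8]
Step 3: flows [1->0,1=2,3->1,4->1] -> levels [3 8 7 7 7]
Step 4: flows [1->0,1->2,1->3,1->4] -> levels [4 4 8 8 8]
Step 5: flows [0=1,2->1,3->1,4->1] -> levels [4 7 7 7 7]
Step 6: flows [1->0,1=2,1=3,1=4] -> levels [5 6 7 7 7]
Step 7: flows [1->0,2->1,3->1,4->1] -> levels [6 8 6 6 6]
Step 8: flows [1->0,1->2,1->3,1->4] -> levels [7 4 7 7 7]
Step 9: flows [0->1,2->1,3->1,4->1] -> levels [6 8 6 6 6]
  -> period-2 cycle (repeats step 7); tank 1 never drops to <=2
Tank 1 never reaches <=2 within 15 steps

Answer: -1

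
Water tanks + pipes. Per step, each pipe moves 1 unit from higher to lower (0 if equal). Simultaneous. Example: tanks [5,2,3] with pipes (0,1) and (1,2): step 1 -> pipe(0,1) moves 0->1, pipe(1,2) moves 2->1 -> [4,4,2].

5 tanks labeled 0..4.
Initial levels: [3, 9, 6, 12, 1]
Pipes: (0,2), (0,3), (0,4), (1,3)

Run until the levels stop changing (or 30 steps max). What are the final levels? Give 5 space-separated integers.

Step 1: flows [2->0,3->0,0->4,3->1] -> levels [4 10 5 10 2]
Step 2: flows [2->0,3->0,0->4,1=3] -> levels [5 10 4 9 3]
Step 3: flows [0->2,3->0,0->4,1->3] -> levels [4 9 5 9 4]
Step 4: flows [2->0,3->0,0=4,1=3] -> levels [6 9 4 8 4]
Step 5: flows [0->2,3->0,0->4,1->3] -> levels [5 8 5 8 5]
Step 6: flows [0=2,3->0,0=4,1=3] -> levels [6 8 5 7 5]
Step 7: flows [0->2,3->0,0->4,1->3] -> levels [5 7 6 7 6]
Step 8: flows [2->0,3->0,4->0,1=3] -> levels [8 7 5 6 5]
Step 9: flows [0->2,0->3,0->4,1->3] -> levels [5 6 6 8 6]
Step 10: flows [2->0,3->0,4->0,3->1] -> levels [8 7 5 6 5]
  -> period-2 cycle: step 10 state = step 8 state; never stabilizes
  -> state at step 30: (30-8) mod 2 = 0, same as step 8 -> [8 7 5 6 5]

Answer: 8 7 5 6 5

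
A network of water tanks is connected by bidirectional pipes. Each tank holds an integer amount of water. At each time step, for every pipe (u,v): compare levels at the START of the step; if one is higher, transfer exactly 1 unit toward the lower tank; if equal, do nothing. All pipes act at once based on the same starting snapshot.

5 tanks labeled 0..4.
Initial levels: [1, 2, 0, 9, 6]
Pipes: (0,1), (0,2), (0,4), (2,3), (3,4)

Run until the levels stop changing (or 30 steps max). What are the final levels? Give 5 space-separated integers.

Answer: 2 3 5 3 5

Derivation:
Step 1: flows [1->0,0->2,4->0,3->2,3->4] -> levels [2 1 2 7 6]
Step 2: flows [0->1,0=2,4->0,3->2,3->4] -> levels [2 2 3 5 6]
Step 3: flows [0=1,2->0,4->0,3->2,4->3] -> levels [4 2 3 5 4]
Step 4: flows [0->1,0->2,0=4,3->2,3->4] -> levels [2 3 5 3 5]
Step 5: flows [1->0,2->0,4->0,2->3,4->3] -> levels [5 2 3 5 3]
Step 6: flows [0->1,0->2,0->4,3->2,3->4] -> levels [2 3 5 3 5]
  -> period-2 cycle: step 6 state = step 4 state; never stabilizes
  -> state at step 30: (30-4) mod 2 = 0, same as step 4 -> [2 3 5 3 5]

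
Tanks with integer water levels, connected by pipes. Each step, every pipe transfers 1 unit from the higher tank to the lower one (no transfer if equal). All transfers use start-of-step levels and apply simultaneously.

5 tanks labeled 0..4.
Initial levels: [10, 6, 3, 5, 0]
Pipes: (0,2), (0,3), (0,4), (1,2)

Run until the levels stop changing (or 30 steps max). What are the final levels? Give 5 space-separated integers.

Step 1: flows [0->2,0->3,0->4,1->2] -> levels [7 5 5 6 1]
Step 2: flows [0->2,0->3,0->4,1=2] -> levels [4 5 6 7 2]
Step 3: flows [2->0,3->0,0->4,2->1] -> levels [5 6 4 6 3]
Step 4: flows [0->2,3->0,0->4,1->2] -> levels [4 5 6 5 4]
Step 5: flows [2->0,3->0,0=4,2->1] -> levels [6 6 4 4 4]
Step 6: flows [0->2,0->3,0->4,1->2] -> levels [3 5 6 5 5]
Step 7: flows [2->0,3->0,4->0,2->1] -> levels [6 6 4 4 4]
  -> period-2 cycle: step 7 state = step 5 state; never stabilizes
  -> state at step 30: (30-5) mod 2 = 1, same as step 6 -> [3 5 6 5 5]

Answer: 3 5 6 5 5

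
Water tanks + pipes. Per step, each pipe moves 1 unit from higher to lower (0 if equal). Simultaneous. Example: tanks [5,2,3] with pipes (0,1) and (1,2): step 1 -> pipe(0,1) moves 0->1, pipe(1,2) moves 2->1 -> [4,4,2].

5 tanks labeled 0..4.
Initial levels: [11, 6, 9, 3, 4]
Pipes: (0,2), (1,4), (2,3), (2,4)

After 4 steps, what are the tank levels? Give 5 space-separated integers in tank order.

Step 1: flows [0->2,1->4,2->3,2->4] -> levels [10 5 8 4 6]
Step 2: flows [0->2,4->1,2->3,2->4] -> levels [9 6 7 5 6]
Step 3: flows [0->2,1=4,2->3,2->4] -> levels [8 6 6 6 7]
Step 4: flows [0->2,4->1,2=3,4->2] -> levels [7 7 8 6 5]

Answer: 7 7 8 6 5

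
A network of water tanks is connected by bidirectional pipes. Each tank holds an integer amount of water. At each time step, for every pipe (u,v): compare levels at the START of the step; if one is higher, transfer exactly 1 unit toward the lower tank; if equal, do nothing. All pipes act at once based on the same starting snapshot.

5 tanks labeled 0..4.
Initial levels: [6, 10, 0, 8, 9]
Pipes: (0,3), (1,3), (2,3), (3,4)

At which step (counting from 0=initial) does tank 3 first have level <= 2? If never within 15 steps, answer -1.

Answer: -1

Derivation:
Step 1: flows [3->0,1->3,3->2,4->3] -> levels [7 9 1 8 8]
Step 2: flows [3->0,1->3,3->2,3=4] -> levels [8 8 2 7 8]
Step 3: flows [0->3,1->3,3->2,4->3] -> levels [7 7 3 9 7]
Step 4: flows [3->0,3->1,3->2,3->4] -> levels [8 8 4 5 8]
Step 5: flows [0->3,1->3,3->2,4->3] -> levels [7 7 5 7 7]
Step 6: flows [0=3,1=3,3->2,3=4] -> levels [7 7 6 6 7]
Step 7: flows [0->3,1->3,2=3,4->3] -> levels [6 6 6 9 6]
Step 8: flows [3->0,3->1,3->2,3->4] -> levels [7 7 7 5 7]
Step 9: flows [0->3,1->3,2->3,4->3] -> levels [6 6 6 9 6]
  -> period-2 cycle (repeats step 7); tank 3 never drops to <=2
Tank 3 never reaches <=2 within 15 steps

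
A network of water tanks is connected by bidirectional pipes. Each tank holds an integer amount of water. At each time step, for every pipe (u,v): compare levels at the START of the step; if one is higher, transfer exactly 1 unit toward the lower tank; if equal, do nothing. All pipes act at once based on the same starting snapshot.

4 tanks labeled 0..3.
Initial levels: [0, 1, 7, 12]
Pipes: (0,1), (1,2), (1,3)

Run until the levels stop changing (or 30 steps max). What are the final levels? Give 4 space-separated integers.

Step 1: flows [1->0,2->1,3->1] -> levels [1 2 6 11]
Step 2: flows [1->0,2->1,3->1] -> levels [2 3 5 10]
Step 3: flows [1->0,2->1,3->1] -> levels [3 4 4 9]
Step 4: flows [1->0,1=2,3->1] -> levels [4 4 4 8]
Step 5: flows [0=1,1=2,3->1] -> levels [4 5 4 7]
Step 6: flows [1->0,1->2,3->1] -> levels [5 4 5 6]
Step 7: flows [0->1,2->1,3->1] -> levels [4 7 4 5]
Step 8: flows [1->0,1->2,1->3] -> levels [5 4 5 6]
  -> period-2 cycle: step 8 state = step 6 state; never stabilizes
  -> state at step 30: (30-6) mod 2 = 0, same as step 6 -> [5 4 5 6]

Answer: 5 4 5 6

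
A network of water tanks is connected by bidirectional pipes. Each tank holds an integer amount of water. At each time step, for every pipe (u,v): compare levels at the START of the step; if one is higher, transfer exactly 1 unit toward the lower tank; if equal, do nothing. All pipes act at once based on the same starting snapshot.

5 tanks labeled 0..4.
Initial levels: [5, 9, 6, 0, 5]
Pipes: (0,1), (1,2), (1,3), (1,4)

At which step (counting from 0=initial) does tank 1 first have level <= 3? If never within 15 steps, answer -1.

Step 1: flows [1->0,1->2,1->3,1->4] -> levels [6 5 7 1 6]
Step 2: flows [0->1,2->1,1->3,4->1] -> levels [5 7 6 2 5]
Step 3: flows [1->0,1->2,1->3,1->4] -> levels [6 3 7 3 6]
Tank 1 first reaches <=3 at step 3

Answer: 3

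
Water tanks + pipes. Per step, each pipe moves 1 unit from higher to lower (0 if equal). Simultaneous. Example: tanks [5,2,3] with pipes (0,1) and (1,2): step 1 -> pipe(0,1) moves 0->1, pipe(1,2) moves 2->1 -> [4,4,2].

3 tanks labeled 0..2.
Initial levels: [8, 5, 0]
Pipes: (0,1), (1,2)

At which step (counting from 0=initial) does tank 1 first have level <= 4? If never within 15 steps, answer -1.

Answer: 4

Derivation:
Step 1: flows [0->1,1->2] -> levels [7 5 1]
Step 2: flows [0->1,1->2] -> levels [6 5 2]
Step 3: flows [0->1,1->2] -> levels [5 5 3]
Step 4: flows [0=1,1->2] -> levels [5 4 4]
Tank 1 first reaches <=4 at step 4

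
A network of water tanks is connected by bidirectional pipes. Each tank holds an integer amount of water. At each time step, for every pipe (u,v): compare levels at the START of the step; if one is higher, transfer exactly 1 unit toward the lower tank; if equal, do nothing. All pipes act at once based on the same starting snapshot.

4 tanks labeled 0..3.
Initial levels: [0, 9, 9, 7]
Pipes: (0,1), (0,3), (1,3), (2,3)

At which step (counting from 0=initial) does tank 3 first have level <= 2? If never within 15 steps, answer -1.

Answer: -1

Derivation:
Step 1: flows [1->0,3->0,1->3,2->3] -> levels [2 7 8 8]
Step 2: flows [1->0,3->0,3->1,2=3] -> levels [4 7 8 6]
Step 3: flows [1->0,3->0,1->3,2->3] -> levels [6 5 7 7]
Step 4: flows [0->1,3->0,3->1,2=3] -> levels [6 7 7 5]
Step 5: flows [1->0,0->3,1->3,2->3] -> levels [6 5 6 8]
Step 6: flows [0->1,3->0,3->1,3->2] -> levels [6 7 7 5]
  -> period-2 cycle (repeats step 4); tank 3 never drops to <=2
Tank 3 never reaches <=2 within 15 steps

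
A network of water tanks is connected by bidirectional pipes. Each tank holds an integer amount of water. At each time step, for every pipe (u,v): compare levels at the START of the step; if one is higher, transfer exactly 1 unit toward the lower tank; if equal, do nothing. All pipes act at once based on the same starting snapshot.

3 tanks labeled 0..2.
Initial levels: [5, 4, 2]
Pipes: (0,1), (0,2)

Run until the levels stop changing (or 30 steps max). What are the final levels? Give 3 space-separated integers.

Answer: 5 3 3

Derivation:
Step 1: flows [0->1,0->2] -> levels [3 5 3]
Step 2: flows [1->0,0=2] -> levels [4 4 3]
Step 3: flows [0=1,0->2] -> levels [3 4 4]
Step 4: flows [1->0,2->0] -> levels [5 3 3]
Step 5: flows [0->1,0->2] -> levels [3 4 4]
  -> period-2 cycle: step 5 state = step 3 state; never stabilizes
  -> state at step 30: (30-3) mod 2 = 1, same as step 4 -> [5 3 3]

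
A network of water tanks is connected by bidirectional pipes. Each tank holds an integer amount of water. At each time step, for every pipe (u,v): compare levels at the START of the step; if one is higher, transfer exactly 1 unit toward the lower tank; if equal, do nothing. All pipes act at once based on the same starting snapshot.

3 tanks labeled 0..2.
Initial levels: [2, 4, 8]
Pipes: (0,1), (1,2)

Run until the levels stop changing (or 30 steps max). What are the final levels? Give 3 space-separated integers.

Step 1: flows [1->0,2->1] -> levels [3 4 7]
Step 2: flows [1->0,2->1] -> levels [4 4 6]
Step 3: flows [0=1,2->1] -> levels [4 5 5]
Step 4: flows [1->0,1=2] -> levels [5 4 5]
Step 5: flows [0->1,2->1] -> levels [4 6 4]
Step 6: flows [1->0,1->2] -> levels [5 4 5]
  -> period-2 cycle: step 6 state = step 4 state; never stabilizes
  -> state at step 30: (30-4) mod 2 = 0, same as step 4 -> [5 4 5]

Answer: 5 4 5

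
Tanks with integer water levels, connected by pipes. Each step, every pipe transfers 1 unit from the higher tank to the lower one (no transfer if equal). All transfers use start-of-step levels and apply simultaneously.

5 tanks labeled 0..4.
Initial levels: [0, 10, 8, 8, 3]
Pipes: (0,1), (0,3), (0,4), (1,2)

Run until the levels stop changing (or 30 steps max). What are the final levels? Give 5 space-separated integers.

Step 1: flows [1->0,3->0,4->0,1->2] -> levels [3 8 9 7 2]
Step 2: flows [1->0,3->0,0->4,2->1] -> levels [4 8 8 6 3]
Step 3: flows [1->0,3->0,0->4,1=2] -> levels [5 7 8 5 4]
Step 4: flows [1->0,0=3,0->4,2->1] -> levels [5 7 7 5 5]
Step 5: flows [1->0,0=3,0=4,1=2] -> levels [6 6 7 5 5]
Step 6: flows [0=1,0->3,0->4,2->1] -> levels [4 7 6 6 6]
Step 7: flows [1->0,3->0,4->0,1->2] -> levels [7 5 7 5 5]
Step 8: flows [0->1,0->3,0->4,2->1] -> levels [4 7 6 6 6]
  -> period-2 cycle: step 8 state = step 6 state; never stabilizes
  -> state at step 30: (30-6) mod 2 = 0, same as step 6 -> [4 7 6 6 6]

Answer: 4 7 6 6 6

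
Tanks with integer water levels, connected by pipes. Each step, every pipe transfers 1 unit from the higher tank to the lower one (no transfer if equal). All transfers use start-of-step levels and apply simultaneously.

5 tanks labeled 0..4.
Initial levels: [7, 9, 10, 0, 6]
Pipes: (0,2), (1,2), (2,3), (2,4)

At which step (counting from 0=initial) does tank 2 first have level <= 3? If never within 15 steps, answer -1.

Step 1: flows [2->0,2->1,2->3,2->4] -> levels [8 10 6 1 7]
Step 2: flows [0->2,1->2,2->3,4->2] -> levels [7 9 8 2 6]
Step 3: flows [2->0,1->2,2->3,2->4] -> levels [8 8 6 3 7]
Step 4: flows [0->2,1->2,2->3,4->2] -> levels [7 7 8 4 6]
Step 5: flows [2->0,2->1,2->3,2->4] -> levels [8 8 4 5 7]
Step 6: flows [0->2,1->2,3->2,4->2] -> levels [7 7 8 4 6]
  -> period-2 cycle (repeats step 4); tank 2 never drops to <=3
Tank 2 never reaches <=3 within 15 steps

Answer: -1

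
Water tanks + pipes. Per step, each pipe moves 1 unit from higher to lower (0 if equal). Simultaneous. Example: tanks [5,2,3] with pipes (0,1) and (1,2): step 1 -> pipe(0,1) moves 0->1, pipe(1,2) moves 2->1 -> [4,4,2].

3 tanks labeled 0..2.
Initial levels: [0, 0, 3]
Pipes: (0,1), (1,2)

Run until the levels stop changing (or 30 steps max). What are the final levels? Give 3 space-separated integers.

Step 1: flows [0=1,2->1] -> levels [0 1 2]
Step 2: flows [1->0,2->1] -> levels [1 1 1]
Step 3: flows [0=1,1=2] -> levels [1 1 1]
  -> stable (no change)

Answer: 1 1 1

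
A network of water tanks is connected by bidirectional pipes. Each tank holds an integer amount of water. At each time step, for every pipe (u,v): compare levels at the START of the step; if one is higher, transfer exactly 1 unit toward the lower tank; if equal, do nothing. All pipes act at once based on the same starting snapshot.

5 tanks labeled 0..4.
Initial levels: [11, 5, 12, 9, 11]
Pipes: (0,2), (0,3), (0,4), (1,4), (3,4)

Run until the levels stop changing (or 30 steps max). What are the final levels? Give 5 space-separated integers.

Step 1: flows [2->0,0->3,0=4,4->1,4->3] -> levels [11 6 11 11 9]
Step 2: flows [0=2,0=3,0->4,4->1,3->4] -> levels [10 7 11 10 10]
Step 3: flows [2->0,0=3,0=4,4->1,3=4] -> levels [11 8 10 10 9]
Step 4: flows [0->2,0->3,0->4,4->1,3->4] -> levels [8 9 11 10 10]
Step 5: flows [2->0,3->0,4->0,4->1,3=4] -> levels [11 10 10 9 8]
Step 6: flows [0->2,0->3,0->4,1->4,3->4] -> levels [8 9 11 9 11]
Step 7: flows [2->0,3->0,4->0,4->1,4->3] -> levels [11 10 10 9 8]
  -> period-2 cycle: step 7 state = step 5 state; never stabilizes
  -> state at step 30: (30-5) mod 2 = 1, same as step 6 -> [8 9 11 9 11]

Answer: 8 9 11 9 11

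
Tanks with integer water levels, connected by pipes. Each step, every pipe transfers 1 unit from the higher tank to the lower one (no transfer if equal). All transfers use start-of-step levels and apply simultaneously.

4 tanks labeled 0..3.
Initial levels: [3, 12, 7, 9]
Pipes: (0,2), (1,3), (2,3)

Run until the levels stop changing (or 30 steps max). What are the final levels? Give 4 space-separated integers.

Answer: 8 7 7 9

Derivation:
Step 1: flows [2->0,1->3,3->2] -> levels [4 11 7 9]
Step 2: flows [2->0,1->3,3->2] -> levels [5 10 7 9]
Step 3: flows [2->0,1->3,3->2] -> levels [6 9 7 9]
Step 4: flows [2->0,1=3,3->2] -> levels [7 9 7 8]
Step 5: flows [0=2,1->3,3->2] -> levels [7 8 8 8]
Step 6: flows [2->0,1=3,2=3] -> levels [8 8 7 8]
Step 7: flows [0->2,1=3,3->2] -> levels [7 8 9 7]
Step 8: flows [2->0,1->3,2->3] -> levels [8 7 7 9]
Step 9: flows [0->2,3->1,3->2] -> levels [7 8 9 7]
  -> period-2 cycle: step 9 state = step 7 state; never stabilizes
  -> state at step 30: (30-7) mod 2 = 1, same as step 8 -> [8 7 7 9]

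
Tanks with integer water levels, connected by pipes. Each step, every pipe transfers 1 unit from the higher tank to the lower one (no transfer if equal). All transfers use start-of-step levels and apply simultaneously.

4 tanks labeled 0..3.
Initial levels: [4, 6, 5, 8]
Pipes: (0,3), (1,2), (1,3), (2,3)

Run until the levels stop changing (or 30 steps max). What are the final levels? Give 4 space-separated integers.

Answer: 5 6 5 7

Derivation:
Step 1: flows [3->0,1->2,3->1,3->2] -> levels [5 6 7 5]
Step 2: flows [0=3,2->1,1->3,2->3] -> levels [5 6 5 7]
Step 3: flows [3->0,1->2,3->1,3->2] -> levels [6 6 7 4]
Step 4: flows [0->3,2->1,1->3,2->3] -> levels [5 6 5 7]
  -> period-2 cycle: step 4 state = step 2 state; never stabilizes
  -> state at step 30: (30-2) mod 2 = 0, same as step 2 -> [5 6 5 7]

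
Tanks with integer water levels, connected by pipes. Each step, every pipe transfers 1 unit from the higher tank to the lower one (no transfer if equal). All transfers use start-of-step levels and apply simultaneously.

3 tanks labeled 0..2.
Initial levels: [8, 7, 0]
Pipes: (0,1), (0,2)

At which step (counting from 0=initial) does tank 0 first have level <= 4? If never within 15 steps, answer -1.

Step 1: flows [0->1,0->2] -> levels [6 8 1]
Step 2: flows [1->0,0->2] -> levels [6 7 2]
Step 3: flows [1->0,0->2] -> levels [6 6 3]
Step 4: flows [0=1,0->2] -> levels [5 6 4]
Step 5: flows [1->0,0->2] -> levels [5 5 5]
Step 6: flows [0=1,0=2] -> levels [5 5 5]
  -> stable; tank 0 stays at 5 > 4
Tank 0 never reaches <=4 within 15 steps

Answer: -1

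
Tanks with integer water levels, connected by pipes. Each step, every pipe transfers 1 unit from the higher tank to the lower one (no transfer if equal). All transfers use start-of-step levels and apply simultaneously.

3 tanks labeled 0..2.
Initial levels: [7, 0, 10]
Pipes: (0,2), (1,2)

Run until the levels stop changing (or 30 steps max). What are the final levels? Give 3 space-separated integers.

Answer: 6 6 5

Derivation:
Step 1: flows [2->0,2->1] -> levels [8 1 8]
Step 2: flows [0=2,2->1] -> levels [8 2 7]
Step 3: flows [0->2,2->1] -> levels [7 3 7]
Step 4: flows [0=2,2->1] -> levels [7 4 6]
Step 5: flows [0->2,2->1] -> levels [6 5 6]
Step 6: flows [0=2,2->1] -> levels [6 6 5]
Step 7: flows [0->2,1->2] -> levels [5 5 7]
Step 8: flows [2->0,2->1] -> levels [6 6 5]
  -> period-2 cycle: step 8 state = step 6 state; never stabilizes
  -> state at step 30: (30-6) mod 2 = 0, same as step 6 -> [6 6 5]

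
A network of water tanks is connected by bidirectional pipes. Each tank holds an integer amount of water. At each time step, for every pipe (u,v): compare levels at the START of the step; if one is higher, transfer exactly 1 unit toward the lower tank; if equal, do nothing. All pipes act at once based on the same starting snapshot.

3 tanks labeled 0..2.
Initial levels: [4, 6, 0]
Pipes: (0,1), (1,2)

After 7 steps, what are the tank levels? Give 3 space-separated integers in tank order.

Answer: 4 2 4

Derivation:
Step 1: flows [1->0,1->2] -> levels [5 4 1]
Step 2: flows [0->1,1->2] -> levels [4 4 2]
Step 3: flows [0=1,1->2] -> levels [4 3 3]
Step 4: flows [0->1,1=2] -> levels [3 4 3]
Step 5: flows [1->0,1->2] -> levels [4 2 4]
Step 6: flows [0->1,2->1] -> levels [3 4 3]
  -> period-2 cycle: step 6 state = step 4 state
  -> state at step 7: (7-4) mod 2 = 1, same as step 5 -> [4 2 4]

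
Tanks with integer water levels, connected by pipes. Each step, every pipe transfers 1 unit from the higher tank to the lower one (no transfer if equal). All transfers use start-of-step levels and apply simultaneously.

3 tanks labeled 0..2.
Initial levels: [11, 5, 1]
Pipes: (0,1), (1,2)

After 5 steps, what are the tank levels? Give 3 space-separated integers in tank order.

Answer: 6 6 5

Derivation:
Step 1: flows [0->1,1->2] -> levels [10 5 2]
Step 2: flows [0->1,1->2] -> levels [9 5 3]
Step 3: flows [0->1,1->2] -> levels [8 5 4]
Step 4: flows [0->1,1->2] -> levels [7 5 5]
Step 5: flows [0->1,1=2] -> levels [6 6 5]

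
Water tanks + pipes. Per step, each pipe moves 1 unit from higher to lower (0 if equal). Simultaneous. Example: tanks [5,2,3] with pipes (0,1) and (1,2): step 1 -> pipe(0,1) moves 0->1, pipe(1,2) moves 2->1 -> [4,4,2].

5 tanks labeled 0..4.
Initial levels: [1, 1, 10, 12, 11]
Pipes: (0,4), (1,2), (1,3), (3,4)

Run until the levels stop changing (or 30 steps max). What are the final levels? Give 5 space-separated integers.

Answer: 7 8 7 7 6

Derivation:
Step 1: flows [4->0,2->1,3->1,3->4] -> levels [2 3 9 10 11]
Step 2: flows [4->0,2->1,3->1,4->3] -> levels [3 5 8 10 9]
Step 3: flows [4->0,2->1,3->1,3->4] -> levels [4 7 7 8 9]
Step 4: flows [4->0,1=2,3->1,4->3] -> levels [5 8 7 8 7]
Step 5: flows [4->0,1->2,1=3,3->4] -> levels [6 7 8 7 7]
Step 6: flows [4->0,2->1,1=3,3=4] -> levels [7 8 7 7 6]
Step 7: flows [0->4,1->2,1->3,3->4] -> levels [6 6 8 7 8]
Step 8: flows [4->0,2->1,3->1,4->3] -> levels [7 8 7 7 6]
  -> period-2 cycle: step 8 state = step 6 state; never stabilizes
  -> state at step 30: (30-6) mod 2 = 0, same as step 6 -> [7 8 7 7 6]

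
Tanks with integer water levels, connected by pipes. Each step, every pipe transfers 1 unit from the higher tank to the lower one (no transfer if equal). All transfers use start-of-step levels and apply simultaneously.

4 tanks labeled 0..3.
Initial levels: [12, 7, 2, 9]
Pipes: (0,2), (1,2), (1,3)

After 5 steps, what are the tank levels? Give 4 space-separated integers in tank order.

Answer: 8 7 8 7

Derivation:
Step 1: flows [0->2,1->2,3->1] -> levels [11 7 4 8]
Step 2: flows [0->2,1->2,3->1] -> levels [10 7 6 7]
Step 3: flows [0->2,1->2,1=3] -> levels [9 6 8 7]
Step 4: flows [0->2,2->1,3->1] -> levels [8 8 8 6]
Step 5: flows [0=2,1=2,1->3] -> levels [8 7 8 7]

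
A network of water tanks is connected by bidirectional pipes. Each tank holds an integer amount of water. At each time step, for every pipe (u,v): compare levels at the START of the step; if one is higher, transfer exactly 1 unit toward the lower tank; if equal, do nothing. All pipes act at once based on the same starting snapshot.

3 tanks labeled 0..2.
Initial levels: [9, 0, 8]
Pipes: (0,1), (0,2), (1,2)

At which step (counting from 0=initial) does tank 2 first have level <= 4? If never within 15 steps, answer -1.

Step 1: flows [0->1,0->2,2->1] -> levels [7 2 8]
Step 2: flows [0->1,2->0,2->1] -> levels [7 4 6]
Step 3: flows [0->1,0->2,2->1] -> levels [5 6 6]
Step 4: flows [1->0,2->0,1=2] -> levels [7 5 5]
Step 5: flows [0->1,0->2,1=2] -> levels [5 6 6]
  -> period-2 cycle (repeats step 3); tank 2 never drops to <=4
Tank 2 never reaches <=4 within 15 steps

Answer: -1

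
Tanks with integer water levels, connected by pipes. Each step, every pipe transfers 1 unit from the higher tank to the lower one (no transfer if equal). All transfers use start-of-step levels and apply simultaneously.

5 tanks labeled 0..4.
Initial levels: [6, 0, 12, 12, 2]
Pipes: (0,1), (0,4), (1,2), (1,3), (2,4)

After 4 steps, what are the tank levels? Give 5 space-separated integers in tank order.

Step 1: flows [0->1,0->4,2->1,3->1,2->4] -> levels [4 3 10 11 4]
Step 2: flows [0->1,0=4,2->1,3->1,2->4] -> levels [3 6 8 10 5]
Step 3: flows [1->0,4->0,2->1,3->1,2->4] -> levels [5 7 6 9 5]
Step 4: flows [1->0,0=4,1->2,3->1,2->4] -> levels [6 6 6 8 6]

Answer: 6 6 6 8 6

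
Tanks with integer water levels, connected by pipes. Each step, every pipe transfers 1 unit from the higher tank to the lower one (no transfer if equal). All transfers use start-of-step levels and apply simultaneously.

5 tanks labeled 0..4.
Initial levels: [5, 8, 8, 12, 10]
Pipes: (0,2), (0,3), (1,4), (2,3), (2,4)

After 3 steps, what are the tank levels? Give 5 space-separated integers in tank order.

Step 1: flows [2->0,3->0,4->1,3->2,4->2] -> levels [7 9 9 10 8]
Step 2: flows [2->0,3->0,1->4,3->2,2->4] -> levels [9 8 8 8 10]
Step 3: flows [0->2,0->3,4->1,2=3,4->2] -> levels [7 9 10 9 8]

Answer: 7 9 10 9 8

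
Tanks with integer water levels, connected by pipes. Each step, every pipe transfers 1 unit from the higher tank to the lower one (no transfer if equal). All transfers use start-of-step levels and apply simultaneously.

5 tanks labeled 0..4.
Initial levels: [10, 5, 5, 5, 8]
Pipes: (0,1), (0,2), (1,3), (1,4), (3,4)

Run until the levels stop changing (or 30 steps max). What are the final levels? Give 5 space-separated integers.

Step 1: flows [0->1,0->2,1=3,4->1,4->3] -> levels [8 7 6 6 6]
Step 2: flows [0->1,0->2,1->3,1->4,3=4] -> levels [6 6 7 7 7]
Step 3: flows [0=1,2->0,3->1,4->1,3=4] -> levels [7 8 6 6 6]
Step 4: flows [1->0,0->2,1->3,1->4,3=4] -> levels [7 5 7 7 7]
Step 5: flows [0->1,0=2,3->1,4->1,3=4] -> levels [6 8 7 6 6]
Step 6: flows [1->0,2->0,1->3,1->4,3=4] -> levels [8 5 6 7 7]
Step 7: flows [0->1,0->2,3->1,4->1,3=4] -> levels [6 8 7 6 6]
  -> period-2 cycle: step 7 state = step 5 state; never stabilizes
  -> state at step 30: (30-5) mod 2 = 1, same as step 6 -> [8 5 6 7 7]

Answer: 8 5 6 7 7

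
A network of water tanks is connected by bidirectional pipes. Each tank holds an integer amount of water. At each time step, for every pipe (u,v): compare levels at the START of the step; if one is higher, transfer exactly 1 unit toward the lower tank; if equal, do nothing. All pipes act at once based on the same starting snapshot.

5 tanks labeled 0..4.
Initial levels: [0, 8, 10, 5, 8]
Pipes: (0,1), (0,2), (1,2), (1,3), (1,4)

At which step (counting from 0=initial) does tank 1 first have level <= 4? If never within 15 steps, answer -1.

Answer: -1

Derivation:
Step 1: flows [1->0,2->0,2->1,1->3,1=4] -> levels [2 7 8 6 8]
Step 2: flows [1->0,2->0,2->1,1->3,4->1] -> levels [4 7 6 7 7]
Step 3: flows [1->0,2->0,1->2,1=3,1=4] -> levels [6 5 6 7 7]
Step 4: flows [0->1,0=2,2->1,3->1,4->1] -> levels [5 9 5 6 6]
Step 5: flows [1->0,0=2,1->2,1->3,1->4] -> levels [6 5 6 7 7]
  -> period-2 cycle (repeats step 3); tank 1 never drops to <=4
Tank 1 never reaches <=4 within 15 steps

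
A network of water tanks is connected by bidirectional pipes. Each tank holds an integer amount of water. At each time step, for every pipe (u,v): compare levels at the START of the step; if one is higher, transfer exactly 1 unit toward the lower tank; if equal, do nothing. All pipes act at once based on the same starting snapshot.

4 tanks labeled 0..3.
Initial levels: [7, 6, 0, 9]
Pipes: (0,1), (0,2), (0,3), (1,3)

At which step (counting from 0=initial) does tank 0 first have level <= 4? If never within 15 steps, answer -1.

Step 1: flows [0->1,0->2,3->0,3->1] -> levels [6 8 1 7]
Step 2: flows [1->0,0->2,3->0,1->3] -> levels [7 6 2 7]
Step 3: flows [0->1,0->2,0=3,3->1] -> levels [5 8 3 6]
Step 4: flows [1->0,0->2,3->0,1->3] -> levels [6 6 4 6]
Step 5: flows [0=1,0->2,0=3,1=3] -> levels [5 6 5 6]
Step 6: flows [1->0,0=2,3->0,1=3] -> levels [7 5 5 5]
Step 7: flows [0->1,0->2,0->3,1=3] -> levels [4 6 6 6]
Tank 0 first reaches <=4 at step 7

Answer: 7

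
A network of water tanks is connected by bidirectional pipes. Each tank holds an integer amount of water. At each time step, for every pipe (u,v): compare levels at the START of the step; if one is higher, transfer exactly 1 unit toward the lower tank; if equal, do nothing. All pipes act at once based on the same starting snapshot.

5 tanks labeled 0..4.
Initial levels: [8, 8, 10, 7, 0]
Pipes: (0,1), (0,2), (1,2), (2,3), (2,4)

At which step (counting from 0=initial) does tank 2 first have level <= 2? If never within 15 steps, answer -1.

Step 1: flows [0=1,2->0,2->1,2->3,2->4] -> levels [9 9 6 8 1]
Step 2: flows [0=1,0->2,1->2,3->2,2->4] -> levels [8 8 8 7 2]
Step 3: flows [0=1,0=2,1=2,2->3,2->4] -> levels [8 8 6 8 3]
Step 4: flows [0=1,0->2,1->2,3->2,2->4] -> levels [7 7 8 7 4]
Step 5: flows [0=1,2->0,2->1,2->3,2->4] -> levels [8 8 4 8 5]
Step 6: flows [0=1,0->2,1->2,3->2,4->2] -> levels [7 7 8 7 4]
  -> period-2 cycle (repeats step 4); tank 2 never drops to <=2
Tank 2 never reaches <=2 within 15 steps

Answer: -1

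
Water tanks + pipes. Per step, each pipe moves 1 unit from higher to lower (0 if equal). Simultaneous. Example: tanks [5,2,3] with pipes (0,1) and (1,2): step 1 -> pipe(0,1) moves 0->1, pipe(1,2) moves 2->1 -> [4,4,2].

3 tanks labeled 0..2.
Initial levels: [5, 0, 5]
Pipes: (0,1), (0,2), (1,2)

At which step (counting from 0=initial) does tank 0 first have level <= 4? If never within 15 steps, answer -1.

Step 1: flows [0->1,0=2,2->1] -> levels [4 2 4]
Tank 0 first reaches <=4 at step 1

Answer: 1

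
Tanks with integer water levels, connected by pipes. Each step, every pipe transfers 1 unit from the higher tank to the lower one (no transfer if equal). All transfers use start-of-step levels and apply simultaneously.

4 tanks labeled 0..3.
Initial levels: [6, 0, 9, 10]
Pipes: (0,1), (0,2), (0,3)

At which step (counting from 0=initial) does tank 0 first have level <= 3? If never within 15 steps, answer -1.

Step 1: flows [0->1,2->0,3->0] -> levels [7 1 8 9]
Step 2: flows [0->1,2->0,3->0] -> levels [8 2 7 8]
Step 3: flows [0->1,0->2,0=3] -> levels [6 3 8 8]
Step 4: flows [0->1,2->0,3->0] -> levels [7 4 7 7]
Step 5: flows [0->1,0=2,0=3] -> levels [6 5 7 7]
Step 6: flows [0->1,2->0,3->0] -> levels [7 6 6 6]
Step 7: flows [0->1,0->2,0->3] -> levels [4 7 7 7]
Step 8: flows [1->0,2->0,3->0] -> levels [7 6 6 6]
  -> period-2 cycle (repeats step 6); tank 0 never drops to <=3
Tank 0 never reaches <=3 within 15 steps

Answer: -1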